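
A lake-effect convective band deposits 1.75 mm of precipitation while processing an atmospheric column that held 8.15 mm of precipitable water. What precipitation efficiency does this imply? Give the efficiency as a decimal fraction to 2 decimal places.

ε = precipitation / PW = 1.75 / 8.15 = 0.21.

ε ≈ 0.21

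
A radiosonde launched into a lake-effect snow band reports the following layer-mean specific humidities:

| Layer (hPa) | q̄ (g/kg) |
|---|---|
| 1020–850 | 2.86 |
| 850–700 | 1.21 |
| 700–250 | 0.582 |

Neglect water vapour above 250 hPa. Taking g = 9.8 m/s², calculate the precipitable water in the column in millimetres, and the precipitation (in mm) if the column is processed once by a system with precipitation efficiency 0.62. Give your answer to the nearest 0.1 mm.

PW ≈ 9.5 mm; precipitation ≈ 5.9 mm

Precipitable water is the column-integrated vapour mass per unit area: PW = (1/g) Σ q̄ Δp, with q in kg/kg and Δp in Pa (1 kg/m² of water = 1 mm).
Layer 1020–850 hPa: Δp = 170 hPa = 17000 Pa, q̄ = 0.00286 kg/kg → 0.00286 × 17000 / 9.8 = 4.96 mm
Layer 850–700 hPa: Δp = 150 hPa = 15000 Pa, q̄ = 0.00121 kg/kg → 0.00121 × 15000 / 9.8 = 1.85 mm
Layer 700–250 hPa: Δp = 450 hPa = 45000 Pa, q̄ = 0.000582 kg/kg → 0.000582 × 45000 / 9.8 = 2.67 mm
PW = 4.96 + 1.85 + 2.67 = 9.48 ≈ 9.5 mm.
Precipitation = ε × PW = 0.62 × 9.5 = 5.9 mm.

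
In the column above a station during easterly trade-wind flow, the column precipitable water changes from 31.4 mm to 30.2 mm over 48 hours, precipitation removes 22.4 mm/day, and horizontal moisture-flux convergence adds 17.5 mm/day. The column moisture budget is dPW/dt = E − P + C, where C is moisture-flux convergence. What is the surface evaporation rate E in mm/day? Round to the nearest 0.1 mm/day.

dPW/dt = (30.2 − 31.4) mm / (48/24 day) = -0.600 mm/day.
E = dPW/dt + P − C = (-0.600) + 22.4 − (17.5) = 4.3 mm/day.

E ≈ 4.3 mm/day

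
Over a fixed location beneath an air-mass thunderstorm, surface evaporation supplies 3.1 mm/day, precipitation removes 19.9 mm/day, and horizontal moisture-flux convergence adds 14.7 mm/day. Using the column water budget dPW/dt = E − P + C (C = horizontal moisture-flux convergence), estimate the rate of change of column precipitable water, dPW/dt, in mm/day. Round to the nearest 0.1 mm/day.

dPW/dt ≈ -2.1 mm/day

dPW/dt = E − P + C = 3.1 − 19.9 + (14.7) = -2.1 mm/day.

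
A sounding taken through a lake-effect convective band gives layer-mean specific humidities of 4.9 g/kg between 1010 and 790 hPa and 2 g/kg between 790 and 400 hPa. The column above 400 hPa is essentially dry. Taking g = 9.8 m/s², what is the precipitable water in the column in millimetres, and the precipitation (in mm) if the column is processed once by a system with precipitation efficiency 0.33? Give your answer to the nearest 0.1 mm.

PW ≈ 19.0 mm; precipitation ≈ 6.3 mm

Precipitable water is the column-integrated vapour mass per unit area: PW = (1/g) Σ q̄ Δp, with q in kg/kg and Δp in Pa (1 kg/m² of water = 1 mm).
Layer 1010–790 hPa: Δp = 220 hPa = 22000 Pa, q̄ = 0.0049 kg/kg → 0.0049 × 22000 / 9.8 = 11.00 mm
Layer 790–400 hPa: Δp = 390 hPa = 39000 Pa, q̄ = 0.002 kg/kg → 0.002 × 39000 / 9.8 = 7.96 mm
PW = 11.00 + 7.96 = 18.96 ≈ 19.0 mm.
Precipitation = ε × PW = 0.33 × 19.0 = 6.3 mm.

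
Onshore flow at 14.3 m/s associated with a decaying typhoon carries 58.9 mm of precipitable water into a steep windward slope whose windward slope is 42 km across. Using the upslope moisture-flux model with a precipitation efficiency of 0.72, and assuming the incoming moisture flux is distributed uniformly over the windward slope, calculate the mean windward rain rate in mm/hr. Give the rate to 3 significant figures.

Incoming column moisture flux per unit ridge length: F = V × PW = 14.3 × 58.9 = 842.27 mm·m/s.
Spread over the 42 km slope with efficiency ε = 0.72: R = ε·F/W = 0.72 × 842.27 / 42000 m = 1.444e-02 mm/s.
R = 1.444e-02 × 3600 = 52.0 mm/hr.

R ≈ 52.0 mm/hr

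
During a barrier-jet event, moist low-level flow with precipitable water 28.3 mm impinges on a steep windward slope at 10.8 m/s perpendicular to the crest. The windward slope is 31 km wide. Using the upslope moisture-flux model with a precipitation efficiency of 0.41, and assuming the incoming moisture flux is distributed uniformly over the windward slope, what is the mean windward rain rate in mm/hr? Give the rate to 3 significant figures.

Incoming column moisture flux per unit ridge length: F = V × PW = 10.8 × 28.3 = 305.64 mm·m/s.
Spread over the 31 km slope with efficiency ε = 0.41: R = ε·F/W = 0.41 × 305.64 / 31000 m = 4.042e-03 mm/s.
R = 4.042e-03 × 3600 = 14.6 mm/hr.

R ≈ 14.6 mm/hr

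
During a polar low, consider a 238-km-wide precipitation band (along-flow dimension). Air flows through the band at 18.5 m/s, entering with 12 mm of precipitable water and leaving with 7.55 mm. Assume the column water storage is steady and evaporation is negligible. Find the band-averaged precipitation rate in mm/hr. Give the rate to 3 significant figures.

Column moisture flux per unit crosswind length is F = V × PW.
Inflow: F_in = 18.5 × 12 = 222 mm·m/s
Outflow: F_out = 18.5 × 7.55 = 139.675 mm·m/s
Steady-state rate R = (F_in − F_out)/L = (222 − 139.675) / 238000 m = 3.459e-04 mm/s.
R = 3.459e-04 × 3600 = 1.25 mm/hr.

R ≈ 1.25 mm/hr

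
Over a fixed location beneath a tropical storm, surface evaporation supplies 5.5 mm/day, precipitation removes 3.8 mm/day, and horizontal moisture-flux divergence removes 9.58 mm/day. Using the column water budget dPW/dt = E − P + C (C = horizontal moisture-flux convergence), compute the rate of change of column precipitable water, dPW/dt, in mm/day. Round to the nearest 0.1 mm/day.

dPW/dt ≈ -7.9 mm/day

dPW/dt = E − P + C = 5.5 − 3.8 + (-9.58) = -7.9 mm/day.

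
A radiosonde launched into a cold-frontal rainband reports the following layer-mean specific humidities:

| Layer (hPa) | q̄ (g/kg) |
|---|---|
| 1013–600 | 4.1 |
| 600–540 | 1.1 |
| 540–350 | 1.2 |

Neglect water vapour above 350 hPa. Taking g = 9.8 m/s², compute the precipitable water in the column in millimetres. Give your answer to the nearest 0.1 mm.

Precipitable water is the column-integrated vapour mass per unit area: PW = (1/g) Σ q̄ Δp, with q in kg/kg and Δp in Pa (1 kg/m² of water = 1 mm).
Layer 1013–600 hPa: Δp = 413 hPa = 41300 Pa, q̄ = 0.0041 kg/kg → 0.0041 × 41300 / 9.8 = 17.28 mm
Layer 600–540 hPa: Δp = 60 hPa = 6000 Pa, q̄ = 0.0011 kg/kg → 0.0011 × 6000 / 9.8 = 0.67 mm
Layer 540–350 hPa: Δp = 190 hPa = 19000 Pa, q̄ = 0.0012 kg/kg → 0.0012 × 19000 / 9.8 = 2.33 mm
PW = 17.28 + 0.67 + 2.33 = 20.28 ≈ 20.3 mm.

PW ≈ 20.3 mm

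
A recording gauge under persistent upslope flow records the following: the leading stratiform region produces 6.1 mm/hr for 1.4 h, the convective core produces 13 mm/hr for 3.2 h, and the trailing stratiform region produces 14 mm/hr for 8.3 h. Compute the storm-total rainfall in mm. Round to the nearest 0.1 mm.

total ≈ 166.3 mm

Total = Σ Rᵢ Δtᵢ = 6.1 × 1.4 + 13 × 3.2 + 14 × 8.3
      = 8.54 + 41.6 + 116.2 = 166.3 mm.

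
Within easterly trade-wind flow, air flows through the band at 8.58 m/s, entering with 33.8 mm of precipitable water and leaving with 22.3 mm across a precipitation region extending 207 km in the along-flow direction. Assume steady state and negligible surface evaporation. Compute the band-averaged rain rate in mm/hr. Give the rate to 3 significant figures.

R ≈ 1.72 mm/hr

Column moisture flux per unit crosswind length is F = V × PW.
Inflow: F_in = 8.58 × 33.8 = 290.004 mm·m/s
Outflow: F_out = 8.58 × 22.3 = 191.334 mm·m/s
Steady-state rate R = (F_in − F_out)/L = (290.004 − 191.334) / 207000 m = 4.767e-04 mm/s.
R = 4.767e-04 × 3600 = 1.72 mm/hr.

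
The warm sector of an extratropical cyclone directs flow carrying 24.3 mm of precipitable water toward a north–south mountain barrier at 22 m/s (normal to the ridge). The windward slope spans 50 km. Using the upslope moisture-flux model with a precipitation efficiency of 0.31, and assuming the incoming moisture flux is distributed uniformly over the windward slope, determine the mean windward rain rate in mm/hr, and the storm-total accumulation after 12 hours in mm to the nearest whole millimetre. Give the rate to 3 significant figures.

R ≈ 11.9 mm/hr; total ≈ 143 mm

Incoming column moisture flux per unit ridge length: F = V × PW = 22 × 24.3 = 534.6 mm·m/s.
Spread over the 50 km slope with efficiency ε = 0.31: R = ε·F/W = 0.31 × 534.6 / 50000 m = 3.315e-03 mm/s.
R = 3.315e-03 × 3600 = 11.9 mm/hr.
Over 12 h: total = 11.9 × 12 = 142.8 ≈ 143 mm.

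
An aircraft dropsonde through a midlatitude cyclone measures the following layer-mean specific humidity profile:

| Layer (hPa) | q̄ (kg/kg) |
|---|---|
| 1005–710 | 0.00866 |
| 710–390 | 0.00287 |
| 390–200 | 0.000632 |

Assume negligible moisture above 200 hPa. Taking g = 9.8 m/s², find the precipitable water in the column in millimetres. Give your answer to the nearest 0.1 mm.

Precipitable water is the column-integrated vapour mass per unit area: PW = (1/g) Σ q̄ Δp, with q in kg/kg and Δp in Pa (1 kg/m² of water = 1 mm).
Layer 1005–710 hPa: Δp = 295 hPa = 29500 Pa, q̄ = 0.00866 kg/kg → 0.00866 × 29500 / 9.8 = 26.07 mm
Layer 710–390 hPa: Δp = 320 hPa = 32000 Pa, q̄ = 0.00287 kg/kg → 0.00287 × 32000 / 9.8 = 9.37 mm
Layer 390–200 hPa: Δp = 190 hPa = 19000 Pa, q̄ = 0.000632 kg/kg → 0.000632 × 19000 / 9.8 = 1.23 mm
PW = 26.07 + 9.37 + 1.23 = 36.67 ≈ 36.7 mm.

PW ≈ 36.7 mm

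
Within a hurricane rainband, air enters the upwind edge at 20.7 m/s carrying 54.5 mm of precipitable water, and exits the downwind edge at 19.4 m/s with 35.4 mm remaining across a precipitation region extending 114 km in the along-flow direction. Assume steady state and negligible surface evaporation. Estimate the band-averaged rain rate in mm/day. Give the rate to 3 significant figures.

R ≈ 335 mm/day

Column moisture flux per unit crosswind length is F = V × PW.
Inflow: F_in = 20.7 × 54.5 = 1128.15 mm·m/s
Outflow: F_out = 19.4 × 35.4 = 686.76 mm·m/s
Steady-state rate R = (F_in − F_out)/L = (1128.15 − 686.76) / 114000 m = 3.872e-03 mm/s.
R = 3.872e-03 × 3600 × 24 = 335 mm/day.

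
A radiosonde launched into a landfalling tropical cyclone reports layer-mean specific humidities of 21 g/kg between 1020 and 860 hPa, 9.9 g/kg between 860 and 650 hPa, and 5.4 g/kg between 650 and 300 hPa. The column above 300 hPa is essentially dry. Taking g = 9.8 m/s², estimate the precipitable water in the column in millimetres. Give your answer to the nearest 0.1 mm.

Precipitable water is the column-integrated vapour mass per unit area: PW = (1/g) Σ q̄ Δp, with q in kg/kg and Δp in Pa (1 kg/m² of water = 1 mm).
Layer 1020–860 hPa: Δp = 160 hPa = 16000 Pa, q̄ = 0.021 kg/kg → 0.021 × 16000 / 9.8 = 34.29 mm
Layer 860–650 hPa: Δp = 210 hPa = 21000 Pa, q̄ = 0.0099 kg/kg → 0.0099 × 21000 / 9.8 = 21.21 mm
Layer 650–300 hPa: Δp = 350 hPa = 35000 Pa, q̄ = 0.0054 kg/kg → 0.0054 × 35000 / 9.8 = 19.29 mm
PW = 34.29 + 21.21 + 19.29 = 74.79 ≈ 74.8 mm.

PW ≈ 74.8 mm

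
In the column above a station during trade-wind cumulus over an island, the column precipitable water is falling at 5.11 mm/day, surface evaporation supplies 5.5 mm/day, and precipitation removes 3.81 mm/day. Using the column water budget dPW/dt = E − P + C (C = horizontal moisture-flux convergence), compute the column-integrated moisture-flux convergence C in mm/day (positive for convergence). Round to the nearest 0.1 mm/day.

dPW/dt = -5.11 mm/day.
C = dPW/dt − E + P = (-5.11) − 5.5 + 3.81 = -6.8 mm/day.

C ≈ -6.8 mm/day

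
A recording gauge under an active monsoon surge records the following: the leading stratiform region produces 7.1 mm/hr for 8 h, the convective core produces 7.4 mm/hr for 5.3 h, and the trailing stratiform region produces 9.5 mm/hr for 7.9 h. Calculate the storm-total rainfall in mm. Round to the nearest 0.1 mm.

total ≈ 171.1 mm

Total = Σ Rᵢ Δtᵢ = 7.1 × 8 + 7.4 × 5.3 + 9.5 × 7.9
      = 56.8 + 39.22 + 75.05 = 171.1 mm.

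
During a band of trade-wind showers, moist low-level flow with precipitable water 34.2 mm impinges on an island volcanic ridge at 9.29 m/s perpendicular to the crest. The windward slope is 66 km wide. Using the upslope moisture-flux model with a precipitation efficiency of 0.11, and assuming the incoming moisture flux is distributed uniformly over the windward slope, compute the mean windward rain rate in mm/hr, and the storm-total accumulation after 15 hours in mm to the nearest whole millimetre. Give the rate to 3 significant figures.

R ≈ 1.91 mm/hr; total ≈ 29 mm

Incoming column moisture flux per unit ridge length: F = V × PW = 9.29 × 34.2 = 317.718 mm·m/s.
Spread over the 66 km slope with efficiency ε = 0.11: R = ε·F/W = 0.11 × 317.718 / 66000 m = 5.295e-04 mm/s.
R = 5.295e-04 × 3600 = 1.91 mm/hr.
Over 15 h: total = 1.91 × 15 = 28.65 ≈ 29 mm.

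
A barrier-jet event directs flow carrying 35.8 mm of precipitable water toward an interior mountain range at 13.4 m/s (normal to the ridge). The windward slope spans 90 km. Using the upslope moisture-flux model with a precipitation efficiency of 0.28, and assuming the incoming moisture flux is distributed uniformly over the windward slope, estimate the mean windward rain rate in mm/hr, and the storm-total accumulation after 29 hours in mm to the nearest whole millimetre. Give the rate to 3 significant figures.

R ≈ 5.37 mm/hr; total ≈ 156 mm

Incoming column moisture flux per unit ridge length: F = V × PW = 13.4 × 35.8 = 479.72 mm·m/s.
Spread over the 90 km slope with efficiency ε = 0.28: R = ε·F/W = 0.28 × 479.72 / 90000 m = 1.492e-03 mm/s.
R = 1.492e-03 × 3600 = 5.37 mm/hr.
Over 29 h: total = 5.37 × 29 = 155.73 ≈ 156 mm.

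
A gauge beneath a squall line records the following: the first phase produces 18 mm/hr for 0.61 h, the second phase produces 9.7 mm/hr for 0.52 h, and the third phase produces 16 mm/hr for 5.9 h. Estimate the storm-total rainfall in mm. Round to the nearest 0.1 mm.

total ≈ 110.4 mm

Total = Σ Rᵢ Δtᵢ = 18 × 0.61 + 9.7 × 0.52 + 16 × 5.9
      = 10.98 + 5.044 + 94.4 = 110.4 mm.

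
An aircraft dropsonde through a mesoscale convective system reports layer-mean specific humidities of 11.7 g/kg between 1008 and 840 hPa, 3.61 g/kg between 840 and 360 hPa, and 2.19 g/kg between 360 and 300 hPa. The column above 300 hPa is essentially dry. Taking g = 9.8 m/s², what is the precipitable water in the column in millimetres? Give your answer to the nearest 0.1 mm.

PW ≈ 39.1 mm

Precipitable water is the column-integrated vapour mass per unit area: PW = (1/g) Σ q̄ Δp, with q in kg/kg and Δp in Pa (1 kg/m² of water = 1 mm).
Layer 1008–840 hPa: Δp = 168 hPa = 16800 Pa, q̄ = 0.0117 kg/kg → 0.0117 × 16800 / 9.8 = 20.06 mm
Layer 840–360 hPa: Δp = 480 hPa = 48000 Pa, q̄ = 0.00361 kg/kg → 0.00361 × 48000 / 9.8 = 17.68 mm
Layer 360–300 hPa: Δp = 60 hPa = 6000 Pa, q̄ = 0.00219 kg/kg → 0.00219 × 6000 / 9.8 = 1.34 mm
PW = 20.06 + 17.68 + 1.34 = 39.08 ≈ 39.1 mm.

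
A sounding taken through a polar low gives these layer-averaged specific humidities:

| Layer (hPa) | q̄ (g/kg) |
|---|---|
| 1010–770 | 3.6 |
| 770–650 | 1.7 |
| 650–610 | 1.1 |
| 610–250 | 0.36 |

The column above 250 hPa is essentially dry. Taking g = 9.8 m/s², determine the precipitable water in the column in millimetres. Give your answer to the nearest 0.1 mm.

PW ≈ 12.7 mm

Precipitable water is the column-integrated vapour mass per unit area: PW = (1/g) Σ q̄ Δp, with q in kg/kg and Δp in Pa (1 kg/m² of water = 1 mm).
Layer 1010–770 hPa: Δp = 240 hPa = 24000 Pa, q̄ = 0.0036 kg/kg → 0.0036 × 24000 / 9.8 = 8.82 mm
Layer 770–650 hPa: Δp = 120 hPa = 12000 Pa, q̄ = 0.0017 kg/kg → 0.0017 × 12000 / 9.8 = 2.08 mm
Layer 650–610 hPa: Δp = 40 hPa = 4000 Pa, q̄ = 0.0011 kg/kg → 0.0011 × 4000 / 9.8 = 0.45 mm
Layer 610–250 hPa: Δp = 360 hPa = 36000 Pa, q̄ = 0.00036 kg/kg → 0.00036 × 36000 / 9.8 = 1.32 mm
PW = 8.82 + 2.08 + 0.45 + 1.32 = 12.67 ≈ 12.7 mm.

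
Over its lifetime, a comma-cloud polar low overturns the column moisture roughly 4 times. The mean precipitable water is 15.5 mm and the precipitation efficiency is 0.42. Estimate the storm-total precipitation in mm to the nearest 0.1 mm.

Each cycle deposits ε × PW = 0.42 × 15.5 = 6.51 mm.
Over 4 cycles: 4 × 6.51 = 26.0 mm.

precipitation ≈ 26.0 mm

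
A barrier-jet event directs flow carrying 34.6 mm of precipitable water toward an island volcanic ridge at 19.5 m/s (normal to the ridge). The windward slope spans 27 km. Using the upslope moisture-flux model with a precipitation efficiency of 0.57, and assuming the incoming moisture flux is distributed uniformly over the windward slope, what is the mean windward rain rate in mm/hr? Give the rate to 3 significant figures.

R ≈ 51.3 mm/hr

Incoming column moisture flux per unit ridge length: F = V × PW = 19.5 × 34.6 = 674.7 mm·m/s.
Spread over the 27 km slope with efficiency ε = 0.57: R = ε·F/W = 0.57 × 674.7 / 27000 m = 1.424e-02 mm/s.
R = 1.424e-02 × 3600 = 51.3 mm/hr.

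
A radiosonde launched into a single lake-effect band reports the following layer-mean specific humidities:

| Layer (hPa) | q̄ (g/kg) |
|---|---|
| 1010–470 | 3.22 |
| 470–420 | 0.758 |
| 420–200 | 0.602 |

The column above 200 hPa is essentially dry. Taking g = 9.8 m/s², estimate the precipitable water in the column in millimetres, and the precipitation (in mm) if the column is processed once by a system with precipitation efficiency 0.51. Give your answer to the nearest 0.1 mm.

PW ≈ 19.5 mm; precipitation ≈ 9.9 mm

Precipitable water is the column-integrated vapour mass per unit area: PW = (1/g) Σ q̄ Δp, with q in kg/kg and Δp in Pa (1 kg/m² of water = 1 mm).
Layer 1010–470 hPa: Δp = 540 hPa = 54000 Pa, q̄ = 0.00322 kg/kg → 0.00322 × 54000 / 9.8 = 17.74 mm
Layer 470–420 hPa: Δp = 50 hPa = 5000 Pa, q̄ = 0.000758 kg/kg → 0.000758 × 5000 / 9.8 = 0.39 mm
Layer 420–200 hPa: Δp = 220 hPa = 22000 Pa, q̄ = 0.000602 kg/kg → 0.000602 × 22000 / 9.8 = 1.35 mm
PW = 17.74 + 0.39 + 1.35 = 19.48 ≈ 19.5 mm.
Precipitation = ε × PW = 0.51 × 19.5 = 9.9 mm.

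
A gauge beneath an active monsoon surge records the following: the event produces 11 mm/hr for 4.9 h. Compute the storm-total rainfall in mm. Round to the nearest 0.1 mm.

total ≈ 53.9 mm

Total = Σ Rᵢ Δtᵢ = 11 × 4.9
      = 53.9 = 53.9 mm.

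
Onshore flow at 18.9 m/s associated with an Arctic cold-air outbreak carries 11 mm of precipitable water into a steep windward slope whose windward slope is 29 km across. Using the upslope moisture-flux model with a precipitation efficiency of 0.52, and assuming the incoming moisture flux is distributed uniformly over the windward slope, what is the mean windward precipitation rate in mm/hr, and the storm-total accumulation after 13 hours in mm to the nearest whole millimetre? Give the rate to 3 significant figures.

Incoming column moisture flux per unit ridge length: F = V × PW = 18.9 × 11 = 207.9 mm·m/s.
Spread over the 29 km slope with efficiency ε = 0.52: R = ε·F/W = 0.52 × 207.9 / 29000 m = 3.728e-03 mm/s.
R = 3.728e-03 × 3600 = 13.4 mm/hr.
Over 13 h: total = 13.4 × 13 = 174.2 ≈ 174 mm.

R ≈ 13.4 mm/hr; total ≈ 174 mm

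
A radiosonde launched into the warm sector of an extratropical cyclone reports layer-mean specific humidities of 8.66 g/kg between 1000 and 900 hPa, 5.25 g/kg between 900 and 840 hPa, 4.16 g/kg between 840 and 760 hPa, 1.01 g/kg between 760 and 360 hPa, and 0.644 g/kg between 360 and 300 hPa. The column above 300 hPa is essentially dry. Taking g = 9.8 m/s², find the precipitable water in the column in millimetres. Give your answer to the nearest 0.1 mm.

Precipitable water is the column-integrated vapour mass per unit area: PW = (1/g) Σ q̄ Δp, with q in kg/kg and Δp in Pa (1 kg/m² of water = 1 mm).
Layer 1000–900 hPa: Δp = 100 hPa = 10000 Pa, q̄ = 0.00866 kg/kg → 0.00866 × 10000 / 9.8 = 8.84 mm
Layer 900–840 hPa: Δp = 60 hPa = 6000 Pa, q̄ = 0.00525 kg/kg → 0.00525 × 6000 / 9.8 = 3.21 mm
Layer 840–760 hPa: Δp = 80 hPa = 8000 Pa, q̄ = 0.00416 kg/kg → 0.00416 × 8000 / 9.8 = 3.40 mm
Layer 760–360 hPa: Δp = 400 hPa = 40000 Pa, q̄ = 0.00101 kg/kg → 0.00101 × 40000 / 9.8 = 4.12 mm
Layer 360–300 hPa: Δp = 60 hPa = 6000 Pa, q̄ = 0.000644 kg/kg → 0.000644 × 6000 / 9.8 = 0.39 mm
PW = 8.84 + 3.21 + 3.40 + 4.12 + 0.39 = 19.96 ≈ 20.0 mm.

PW ≈ 20.0 mm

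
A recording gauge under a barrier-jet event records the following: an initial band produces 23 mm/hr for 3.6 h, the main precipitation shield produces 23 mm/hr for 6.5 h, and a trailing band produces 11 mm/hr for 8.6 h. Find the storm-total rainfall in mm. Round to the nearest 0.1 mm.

total ≈ 326.9 mm

Total = Σ Rᵢ Δtᵢ = 23 × 3.6 + 23 × 6.5 + 11 × 8.6
      = 82.8 + 149.5 + 94.6 = 326.9 mm.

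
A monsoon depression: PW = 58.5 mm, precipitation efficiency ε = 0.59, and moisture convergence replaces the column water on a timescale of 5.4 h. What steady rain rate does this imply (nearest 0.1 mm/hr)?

R ≈ 6.4 mm/hr

Each overturning extracts ε × PW = 0.59 × 58.5 = 34.515 mm.
Rate = ε·PW / τ = 34.515 / 5.4 h = 6.4 mm/hr.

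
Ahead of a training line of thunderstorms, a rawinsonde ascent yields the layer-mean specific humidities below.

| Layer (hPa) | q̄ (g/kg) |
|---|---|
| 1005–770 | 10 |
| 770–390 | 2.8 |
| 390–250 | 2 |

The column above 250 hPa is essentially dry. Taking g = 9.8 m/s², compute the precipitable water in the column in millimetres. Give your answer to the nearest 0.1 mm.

PW ≈ 37.7 mm

Precipitable water is the column-integrated vapour mass per unit area: PW = (1/g) Σ q̄ Δp, with q in kg/kg and Δp in Pa (1 kg/m² of water = 1 mm).
Layer 1005–770 hPa: Δp = 235 hPa = 23500 Pa, q̄ = 0.01 kg/kg → 0.01 × 23500 / 9.8 = 23.98 mm
Layer 770–390 hPa: Δp = 380 hPa = 38000 Pa, q̄ = 0.0028 kg/kg → 0.0028 × 38000 / 9.8 = 10.86 mm
Layer 390–250 hPa: Δp = 140 hPa = 14000 Pa, q̄ = 0.002 kg/kg → 0.002 × 14000 / 9.8 = 2.86 mm
PW = 23.98 + 10.86 + 2.86 = 37.70 ≈ 37.7 mm.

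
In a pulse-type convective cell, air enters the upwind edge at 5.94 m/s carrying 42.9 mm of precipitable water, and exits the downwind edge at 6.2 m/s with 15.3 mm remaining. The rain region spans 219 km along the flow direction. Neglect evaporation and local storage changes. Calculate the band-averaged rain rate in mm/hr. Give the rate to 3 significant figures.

R ≈ 2.63 mm/hr

Column moisture flux per unit crosswind length is F = V × PW.
Inflow: F_in = 5.94 × 42.9 = 254.826 mm·m/s
Outflow: F_out = 6.2 × 15.3 = 94.86 mm·m/s
Steady-state rate R = (F_in − F_out)/L = (254.826 − 94.86) / 219000 m = 7.304e-04 mm/s.
R = 7.304e-04 × 3600 = 2.63 mm/hr.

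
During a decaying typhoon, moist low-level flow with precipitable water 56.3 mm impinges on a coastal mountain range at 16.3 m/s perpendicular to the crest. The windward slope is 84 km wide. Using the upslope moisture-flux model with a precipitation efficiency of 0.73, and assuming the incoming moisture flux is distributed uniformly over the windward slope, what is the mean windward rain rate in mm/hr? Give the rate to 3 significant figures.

Incoming column moisture flux per unit ridge length: F = V × PW = 16.3 × 56.3 = 917.69 mm·m/s.
Spread over the 84 km slope with efficiency ε = 0.73: R = ε·F/W = 0.73 × 917.69 / 84000 m = 7.975e-03 mm/s.
R = 7.975e-03 × 3600 = 28.7 mm/hr.

R ≈ 28.7 mm/hr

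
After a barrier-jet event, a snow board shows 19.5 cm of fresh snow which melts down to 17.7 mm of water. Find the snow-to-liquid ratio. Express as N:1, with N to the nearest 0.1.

Ratio = snow depth / SWE = 195 mm / 17.7 mm = 11.0, i.e. 11.0:1.

ratio ≈ 11.0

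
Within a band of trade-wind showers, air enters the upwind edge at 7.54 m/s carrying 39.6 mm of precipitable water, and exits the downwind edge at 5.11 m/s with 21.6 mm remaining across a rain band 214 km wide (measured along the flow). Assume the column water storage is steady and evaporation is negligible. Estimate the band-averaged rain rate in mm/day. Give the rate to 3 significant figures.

Column moisture flux per unit crosswind length is F = V × PW.
Inflow: F_in = 7.54 × 39.6 = 298.584 mm·m/s
Outflow: F_out = 5.11 × 21.6 = 110.376 mm·m/s
Steady-state rate R = (F_in − F_out)/L = (298.584 − 110.376) / 214000 m = 8.795e-04 mm/s.
R = 8.795e-04 × 3600 × 24 = 76.0 mm/day.

R ≈ 76.0 mm/day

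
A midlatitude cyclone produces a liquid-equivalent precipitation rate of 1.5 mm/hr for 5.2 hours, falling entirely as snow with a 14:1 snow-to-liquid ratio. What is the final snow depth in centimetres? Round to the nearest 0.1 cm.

snow depth ≈ 10.9 cm

Liquid-equivalent depth = 1.5 × 5.2 = 7.8 mm.
Snow depth = 7.8 mm × 14 = 109.2 mm = 10.9 cm.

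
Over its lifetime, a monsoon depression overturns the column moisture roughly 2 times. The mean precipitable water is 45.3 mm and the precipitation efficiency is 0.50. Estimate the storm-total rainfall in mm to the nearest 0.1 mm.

Each cycle deposits ε × PW = 0.50 × 45.3 = 22.65 mm.
Over 2 cycles: 2 × 22.65 = 45.3 mm.

rainfall ≈ 45.3 mm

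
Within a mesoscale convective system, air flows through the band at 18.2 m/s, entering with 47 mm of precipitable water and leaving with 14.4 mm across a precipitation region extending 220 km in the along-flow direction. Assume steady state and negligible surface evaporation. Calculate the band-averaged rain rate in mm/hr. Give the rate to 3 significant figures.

R ≈ 9.71 mm/hr

Column moisture flux per unit crosswind length is F = V × PW.
Inflow: F_in = 18.2 × 47 = 855.4 mm·m/s
Outflow: F_out = 18.2 × 14.4 = 262.08 mm·m/s
Steady-state rate R = (F_in − F_out)/L = (855.4 − 262.08) / 220000 m = 2.697e-03 mm/s.
R = 2.697e-03 × 3600 = 9.71 mm/hr.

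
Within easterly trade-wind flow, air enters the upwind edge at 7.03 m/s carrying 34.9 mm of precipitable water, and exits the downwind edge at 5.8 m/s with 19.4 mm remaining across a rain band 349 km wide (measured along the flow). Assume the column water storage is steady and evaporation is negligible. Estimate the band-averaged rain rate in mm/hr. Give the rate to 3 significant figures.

R ≈ 1.37 mm/hr

Column moisture flux per unit crosswind length is F = V × PW.
Inflow: F_in = 7.03 × 34.9 = 245.347 mm·m/s
Outflow: F_out = 5.8 × 19.4 = 112.52 mm·m/s
Steady-state rate R = (F_in − F_out)/L = (245.347 − 112.52) / 349000 m = 3.806e-04 mm/s.
R = 3.806e-04 × 3600 = 1.37 mm/hr.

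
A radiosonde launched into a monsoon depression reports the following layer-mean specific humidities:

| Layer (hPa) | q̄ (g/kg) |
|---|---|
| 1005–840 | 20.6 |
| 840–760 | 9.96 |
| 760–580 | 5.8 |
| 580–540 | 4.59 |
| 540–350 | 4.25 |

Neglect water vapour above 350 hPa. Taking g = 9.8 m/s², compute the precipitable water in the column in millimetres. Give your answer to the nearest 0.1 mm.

PW ≈ 63.6 mm

Precipitable water is the column-integrated vapour mass per unit area: PW = (1/g) Σ q̄ Δp, with q in kg/kg and Δp in Pa (1 kg/m² of water = 1 mm).
Layer 1005–840 hPa: Δp = 165 hPa = 16500 Pa, q̄ = 0.0206 kg/kg → 0.0206 × 16500 / 9.8 = 34.68 mm
Layer 840–760 hPa: Δp = 80 hPa = 8000 Pa, q̄ = 0.00996 kg/kg → 0.00996 × 8000 / 9.8 = 8.13 mm
Layer 760–580 hPa: Δp = 180 hPa = 18000 Pa, q̄ = 0.0058 kg/kg → 0.0058 × 18000 / 9.8 = 10.65 mm
Layer 580–540 hPa: Δp = 40 hPa = 4000 Pa, q̄ = 0.00459 kg/kg → 0.00459 × 4000 / 9.8 = 1.87 mm
Layer 540–350 hPa: Δp = 190 hPa = 19000 Pa, q̄ = 0.00425 kg/kg → 0.00425 × 19000 / 9.8 = 8.24 mm
PW = 34.68 + 8.13 + 10.65 + 1.87 + 8.24 = 63.57 ≈ 63.6 mm.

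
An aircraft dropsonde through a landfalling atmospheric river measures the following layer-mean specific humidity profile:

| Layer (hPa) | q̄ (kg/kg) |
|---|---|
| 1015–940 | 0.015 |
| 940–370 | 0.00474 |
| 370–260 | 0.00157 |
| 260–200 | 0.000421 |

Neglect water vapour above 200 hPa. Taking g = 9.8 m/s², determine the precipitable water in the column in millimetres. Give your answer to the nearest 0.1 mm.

PW ≈ 41.1 mm

Precipitable water is the column-integrated vapour mass per unit area: PW = (1/g) Σ q̄ Δp, with q in kg/kg and Δp in Pa (1 kg/m² of water = 1 mm).
Layer 1015–940 hPa: Δp = 75 hPa = 7500 Pa, q̄ = 0.015 kg/kg → 0.015 × 7500 / 9.8 = 11.48 mm
Layer 940–370 hPa: Δp = 570 hPa = 57000 Pa, q̄ = 0.00474 kg/kg → 0.00474 × 57000 / 9.8 = 27.57 mm
Layer 370–260 hPa: Δp = 110 hPa = 11000 Pa, q̄ = 0.00157 kg/kg → 0.00157 × 11000 / 9.8 = 1.76 mm
Layer 260–200 hPa: Δp = 60 hPa = 6000 Pa, q̄ = 0.000421 kg/kg → 0.000421 × 6000 / 9.8 = 0.26 mm
PW = 11.48 + 27.57 + 1.76 + 0.26 = 41.07 ≈ 41.1 mm.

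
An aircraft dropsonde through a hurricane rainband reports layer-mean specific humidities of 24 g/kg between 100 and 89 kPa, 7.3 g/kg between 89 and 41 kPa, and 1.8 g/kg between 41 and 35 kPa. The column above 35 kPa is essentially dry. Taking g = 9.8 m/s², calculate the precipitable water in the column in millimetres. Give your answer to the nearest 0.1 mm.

Precipitable water is the column-integrated vapour mass per unit area: PW = (1/g) Σ q̄ Δp, with q in kg/kg and Δp in Pa (1 kg/m² of water = 1 mm).
Layer 100–89 kPa: Δp = 110 hPa = 11000 Pa, q̄ = 0.024 kg/kg → 0.024 × 11000 / 9.8 = 26.94 mm
Layer 89–41 kPa: Δp = 480 hPa = 48000 Pa, q̄ = 0.0073 kg/kg → 0.0073 × 48000 / 9.8 = 35.76 mm
Layer 41–35 kPa: Δp = 60 hPa = 6000 Pa, q̄ = 0.0018 kg/kg → 0.0018 × 6000 / 9.8 = 1.10 mm
PW = 26.94 + 35.76 + 1.10 = 63.80 ≈ 63.8 mm.

PW ≈ 63.8 mm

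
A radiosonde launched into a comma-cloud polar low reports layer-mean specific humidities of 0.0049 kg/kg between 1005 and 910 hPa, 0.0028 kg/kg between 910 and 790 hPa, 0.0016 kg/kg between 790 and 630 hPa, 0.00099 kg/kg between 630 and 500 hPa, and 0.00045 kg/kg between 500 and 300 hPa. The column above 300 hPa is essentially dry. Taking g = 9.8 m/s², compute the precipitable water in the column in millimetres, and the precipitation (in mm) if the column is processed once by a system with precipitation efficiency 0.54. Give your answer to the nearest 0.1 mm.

PW ≈ 13.0 mm; precipitation ≈ 7.0 mm

Precipitable water is the column-integrated vapour mass per unit area: PW = (1/g) Σ q̄ Δp, with q in kg/kg and Δp in Pa (1 kg/m² of water = 1 mm).
Layer 1005–910 hPa: Δp = 95 hPa = 9500 Pa, q̄ = 0.0049 kg/kg → 0.0049 × 9500 / 9.8 = 4.75 mm
Layer 910–790 hPa: Δp = 120 hPa = 12000 Pa, q̄ = 0.0028 kg/kg → 0.0028 × 12000 / 9.8 = 3.43 mm
Layer 790–630 hPa: Δp = 160 hPa = 16000 Pa, q̄ = 0.0016 kg/kg → 0.0016 × 16000 / 9.8 = 2.61 mm
Layer 630–500 hPa: Δp = 130 hPa = 13000 Pa, q̄ = 0.00099 kg/kg → 0.00099 × 13000 / 9.8 = 1.31 mm
Layer 500–300 hPa: Δp = 200 hPa = 20000 Pa, q̄ = 0.00045 kg/kg → 0.00045 × 20000 / 9.8 = 0.92 mm
PW = 4.75 + 3.43 + 2.61 + 1.31 + 0.92 = 13.02 ≈ 13.0 mm.
Precipitation = ε × PW = 0.54 × 13.0 = 7.0 mm.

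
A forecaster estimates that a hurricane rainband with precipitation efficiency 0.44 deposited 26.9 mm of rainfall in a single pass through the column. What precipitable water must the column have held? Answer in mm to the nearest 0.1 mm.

PW ≈ 61.1 mm

PW = rainfall / ε = 26.9 / 0.44 = 61.1 mm.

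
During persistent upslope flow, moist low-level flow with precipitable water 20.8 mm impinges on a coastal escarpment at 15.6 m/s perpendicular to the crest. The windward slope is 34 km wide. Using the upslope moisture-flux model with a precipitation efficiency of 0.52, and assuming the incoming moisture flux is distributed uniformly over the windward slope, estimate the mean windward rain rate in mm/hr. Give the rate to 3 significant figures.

R ≈ 17.9 mm/hr

Incoming column moisture flux per unit ridge length: F = V × PW = 15.6 × 20.8 = 324.48 mm·m/s.
Spread over the 34 km slope with efficiency ε = 0.52: R = ε·F/W = 0.52 × 324.48 / 34000 m = 4.963e-03 mm/s.
R = 4.963e-03 × 3600 = 17.9 mm/hr.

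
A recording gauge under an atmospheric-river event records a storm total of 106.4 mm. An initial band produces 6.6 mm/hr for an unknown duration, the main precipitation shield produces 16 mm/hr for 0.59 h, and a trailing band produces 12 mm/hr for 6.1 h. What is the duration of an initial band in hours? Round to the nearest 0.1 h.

duration ≈ 3.6 h

Known phases: 16 × 0.59 + 12 × 6.1 = 9.44 + 73.2 = 82.64 mm.
Remaining depth = 106.4 − 82.64 = 23.76 mm.
Duration = 23.76 / 6.6 = 3.6 h.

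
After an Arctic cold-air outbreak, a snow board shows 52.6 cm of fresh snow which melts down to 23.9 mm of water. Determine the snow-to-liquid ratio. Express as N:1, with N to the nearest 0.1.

Ratio = snow depth / SWE = 526 mm / 23.9 mm = 22.0, i.e. 22.0:1.

ratio ≈ 22.0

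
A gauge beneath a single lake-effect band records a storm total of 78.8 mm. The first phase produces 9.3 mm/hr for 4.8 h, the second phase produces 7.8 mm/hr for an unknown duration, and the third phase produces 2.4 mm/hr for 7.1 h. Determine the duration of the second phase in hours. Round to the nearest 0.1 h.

Known phases: 9.3 × 4.8 + 2.4 × 7.1 = 44.64 + 17.04 = 61.68 mm.
Remaining depth = 78.8 − 61.68 = 17.12 mm.
Duration = 17.12 / 7.8 = 2.2 h.

duration ≈ 2.2 h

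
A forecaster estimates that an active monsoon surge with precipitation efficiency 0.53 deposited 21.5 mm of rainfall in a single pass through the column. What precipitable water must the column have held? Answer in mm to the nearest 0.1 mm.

PW = rainfall / ε = 21.5 / 0.53 = 40.6 mm.

PW ≈ 40.6 mm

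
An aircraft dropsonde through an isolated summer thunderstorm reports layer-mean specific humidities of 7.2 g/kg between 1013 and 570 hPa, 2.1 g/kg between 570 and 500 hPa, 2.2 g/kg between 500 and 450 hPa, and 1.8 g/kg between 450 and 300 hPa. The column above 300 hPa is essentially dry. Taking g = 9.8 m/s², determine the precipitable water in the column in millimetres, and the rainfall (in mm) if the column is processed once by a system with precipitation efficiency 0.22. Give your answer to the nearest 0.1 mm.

PW ≈ 37.9 mm; rainfall ≈ 8.3 mm

Precipitable water is the column-integrated vapour mass per unit area: PW = (1/g) Σ q̄ Δp, with q in kg/kg and Δp in Pa (1 kg/m² of water = 1 mm).
Layer 1013–570 hPa: Δp = 443 hPa = 44300 Pa, q̄ = 0.0072 kg/kg → 0.0072 × 44300 / 9.8 = 32.55 mm
Layer 570–500 hPa: Δp = 70 hPa = 7000 Pa, q̄ = 0.0021 kg/kg → 0.0021 × 7000 / 9.8 = 1.50 mm
Layer 500–450 hPa: Δp = 50 hPa = 5000 Pa, q̄ = 0.0022 kg/kg → 0.0022 × 5000 / 9.8 = 1.12 mm
Layer 450–300 hPa: Δp = 150 hPa = 15000 Pa, q̄ = 0.0018 kg/kg → 0.0018 × 15000 / 9.8 = 2.76 mm
PW = 32.55 + 1.50 + 1.12 + 2.76 = 37.93 ≈ 37.9 mm.
Rainfall = ε × PW = 0.22 × 37.9 = 8.3 mm.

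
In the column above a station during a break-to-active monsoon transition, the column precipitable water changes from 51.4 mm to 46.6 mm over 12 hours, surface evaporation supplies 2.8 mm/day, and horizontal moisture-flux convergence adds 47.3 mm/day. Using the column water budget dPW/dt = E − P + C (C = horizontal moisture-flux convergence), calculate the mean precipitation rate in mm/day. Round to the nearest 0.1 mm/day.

P ≈ 59.7 mm/day

dPW/dt = (46.6 − 51.4) mm / (12/24 day) = -9.600 mm/day.
P = E + C − dPW/dt = 2.8 + (47.3) − (-9.600) = 59.7 mm/day.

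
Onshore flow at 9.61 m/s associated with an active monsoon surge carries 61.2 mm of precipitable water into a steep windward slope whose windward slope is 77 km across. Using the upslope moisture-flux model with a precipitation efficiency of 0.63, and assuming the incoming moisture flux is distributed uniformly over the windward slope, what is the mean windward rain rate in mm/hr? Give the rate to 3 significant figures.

R ≈ 17.3 mm/hr

Incoming column moisture flux per unit ridge length: F = V × PW = 9.61 × 61.2 = 588.132 mm·m/s.
Spread over the 77 km slope with efficiency ε = 0.63: R = ε·F/W = 0.63 × 588.132 / 77000 m = 4.812e-03 mm/s.
R = 4.812e-03 × 3600 = 17.3 mm/hr.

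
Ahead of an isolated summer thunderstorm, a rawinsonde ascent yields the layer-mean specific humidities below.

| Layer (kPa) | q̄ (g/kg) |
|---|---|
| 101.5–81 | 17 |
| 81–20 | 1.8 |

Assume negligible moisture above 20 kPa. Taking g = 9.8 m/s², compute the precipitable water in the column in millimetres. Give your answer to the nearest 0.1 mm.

Precipitable water is the column-integrated vapour mass per unit area: PW = (1/g) Σ q̄ Δp, with q in kg/kg and Δp in Pa (1 kg/m² of water = 1 mm).
Layer 101.5–81 kPa: Δp = 205 hPa = 20500 Pa, q̄ = 0.017 kg/kg → 0.017 × 20500 / 9.8 = 35.56 mm
Layer 81–20 kPa: Δp = 610 hPa = 61000 Pa, q̄ = 0.0018 kg/kg → 0.0018 × 61000 / 9.8 = 11.20 mm
PW = 35.56 + 11.20 = 46.76 ≈ 46.8 mm.

PW ≈ 46.8 mm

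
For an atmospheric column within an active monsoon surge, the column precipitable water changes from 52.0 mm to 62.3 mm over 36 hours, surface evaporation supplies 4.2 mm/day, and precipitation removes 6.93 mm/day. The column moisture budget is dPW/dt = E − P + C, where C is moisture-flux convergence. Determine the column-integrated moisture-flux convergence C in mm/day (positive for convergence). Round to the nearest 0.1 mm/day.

C ≈ 9.6 mm/day

dPW/dt = (62.3 − 52.0) mm / (36/24 day) = +6.867 mm/day.
C = dPW/dt − E + P = (+6.867) − 4.2 + 6.93 = 9.6 mm/day.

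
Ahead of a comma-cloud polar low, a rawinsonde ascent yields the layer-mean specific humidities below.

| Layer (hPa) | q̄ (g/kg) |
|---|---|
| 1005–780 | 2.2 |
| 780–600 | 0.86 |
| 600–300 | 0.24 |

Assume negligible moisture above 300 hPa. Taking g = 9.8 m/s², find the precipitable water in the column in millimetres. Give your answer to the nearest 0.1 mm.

Precipitable water is the column-integrated vapour mass per unit area: PW = (1/g) Σ q̄ Δp, with q in kg/kg and Δp in Pa (1 kg/m² of water = 1 mm).
Layer 1005–780 hPa: Δp = 225 hPa = 22500 Pa, q̄ = 0.0022 kg/kg → 0.0022 × 22500 / 9.8 = 5.05 mm
Layer 780–600 hPa: Δp = 180 hPa = 18000 Pa, q̄ = 0.00086 kg/kg → 0.00086 × 18000 / 9.8 = 1.58 mm
Layer 600–300 hPa: Δp = 300 hPa = 30000 Pa, q̄ = 0.00024 kg/kg → 0.00024 × 30000 / 9.8 = 0.73 mm
PW = 5.05 + 1.58 + 0.73 = 7.36 ≈ 7.4 mm.

PW ≈ 7.4 mm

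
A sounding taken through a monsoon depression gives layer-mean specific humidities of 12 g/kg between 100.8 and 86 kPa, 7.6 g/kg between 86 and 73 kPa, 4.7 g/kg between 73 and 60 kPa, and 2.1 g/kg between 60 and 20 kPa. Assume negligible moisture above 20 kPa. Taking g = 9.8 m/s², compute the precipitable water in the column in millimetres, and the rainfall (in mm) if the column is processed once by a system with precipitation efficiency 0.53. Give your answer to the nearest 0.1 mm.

PW ≈ 43.0 mm; rainfall ≈ 22.8 mm

Precipitable water is the column-integrated vapour mass per unit area: PW = (1/g) Σ q̄ Δp, with q in kg/kg and Δp in Pa (1 kg/m² of water = 1 mm).
Layer 100.8–86 kPa: Δp = 148 hPa = 14800 Pa, q̄ = 0.012 kg/kg → 0.012 × 14800 / 9.8 = 18.12 mm
Layer 86–73 kPa: Δp = 130 hPa = 13000 Pa, q̄ = 0.0076 kg/kg → 0.0076 × 13000 / 9.8 = 10.08 mm
Layer 73–60 kPa: Δp = 130 hPa = 13000 Pa, q̄ = 0.0047 kg/kg → 0.0047 × 13000 / 9.8 = 6.23 mm
Layer 60–20 kPa: Δp = 400 hPa = 40000 Pa, q̄ = 0.0021 kg/kg → 0.0021 × 40000 / 9.8 = 8.57 mm
PW = 18.12 + 10.08 + 6.23 + 8.57 = 43.00 ≈ 43.0 mm.
Rainfall = ε × PW = 0.53 × 43.0 = 22.8 mm.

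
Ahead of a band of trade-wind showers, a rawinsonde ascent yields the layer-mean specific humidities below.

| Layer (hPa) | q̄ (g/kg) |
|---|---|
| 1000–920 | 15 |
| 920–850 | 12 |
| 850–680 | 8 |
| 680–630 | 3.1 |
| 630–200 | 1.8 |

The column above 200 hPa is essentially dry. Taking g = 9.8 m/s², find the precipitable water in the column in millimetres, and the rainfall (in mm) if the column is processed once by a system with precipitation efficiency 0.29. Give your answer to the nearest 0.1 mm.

Precipitable water is the column-integrated vapour mass per unit area: PW = (1/g) Σ q̄ Δp, with q in kg/kg and Δp in Pa (1 kg/m² of water = 1 mm).
Layer 1000–920 hPa: Δp = 80 hPa = 8000 Pa, q̄ = 0.015 kg/kg → 0.015 × 8000 / 9.8 = 12.24 mm
Layer 920–850 hPa: Δp = 70 hPa = 7000 Pa, q̄ = 0.012 kg/kg → 0.012 × 7000 / 9.8 = 8.57 mm
Layer 850–680 hPa: Δp = 170 hPa = 17000 Pa, q̄ = 0.008 kg/kg → 0.008 × 17000 / 9.8 = 13.88 mm
Layer 680–630 hPa: Δp = 50 hPa = 5000 Pa, q̄ = 0.0031 kg/kg → 0.0031 × 5000 / 9.8 = 1.58 mm
Layer 630–200 hPa: Δp = 430 hPa = 43000 Pa, q̄ = 0.0018 kg/kg → 0.0018 × 43000 / 9.8 = 7.90 mm
PW = 12.24 + 8.57 + 13.88 + 1.58 + 7.90 = 44.17 ≈ 44.2 mm.
Rainfall = ε × PW = 0.29 × 44.2 = 12.8 mm.

PW ≈ 44.2 mm; rainfall ≈ 12.8 mm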